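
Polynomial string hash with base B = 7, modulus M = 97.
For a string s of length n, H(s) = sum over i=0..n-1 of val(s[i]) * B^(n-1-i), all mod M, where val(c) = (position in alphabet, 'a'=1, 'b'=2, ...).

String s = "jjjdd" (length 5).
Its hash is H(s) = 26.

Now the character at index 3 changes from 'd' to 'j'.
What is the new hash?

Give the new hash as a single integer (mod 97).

Answer: 68

Derivation:
val('d') = 4, val('j') = 10
Position k = 3, exponent = n-1-k = 1
B^1 mod M = 7^1 mod 97 = 7
Delta = (10 - 4) * 7 mod 97 = 42
New hash = (26 + 42) mod 97 = 68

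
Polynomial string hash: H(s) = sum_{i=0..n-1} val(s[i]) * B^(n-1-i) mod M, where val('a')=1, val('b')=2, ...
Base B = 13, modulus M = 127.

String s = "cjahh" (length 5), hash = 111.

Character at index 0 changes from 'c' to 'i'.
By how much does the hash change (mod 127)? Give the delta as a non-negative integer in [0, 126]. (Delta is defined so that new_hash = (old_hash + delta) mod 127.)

Answer: 43

Derivation:
Delta formula: (val(new) - val(old)) * B^(n-1-k) mod M
  val('i') - val('c') = 9 - 3 = 6
  B^(n-1-k) = 13^4 mod 127 = 113
  Delta = 6 * 113 mod 127 = 43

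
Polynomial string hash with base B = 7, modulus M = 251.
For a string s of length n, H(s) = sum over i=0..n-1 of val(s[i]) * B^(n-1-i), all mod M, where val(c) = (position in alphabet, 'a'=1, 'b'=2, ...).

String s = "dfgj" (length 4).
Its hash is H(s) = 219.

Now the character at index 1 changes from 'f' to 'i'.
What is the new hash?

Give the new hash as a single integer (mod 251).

Answer: 115

Derivation:
val('f') = 6, val('i') = 9
Position k = 1, exponent = n-1-k = 2
B^2 mod M = 7^2 mod 251 = 49
Delta = (9 - 6) * 49 mod 251 = 147
New hash = (219 + 147) mod 251 = 115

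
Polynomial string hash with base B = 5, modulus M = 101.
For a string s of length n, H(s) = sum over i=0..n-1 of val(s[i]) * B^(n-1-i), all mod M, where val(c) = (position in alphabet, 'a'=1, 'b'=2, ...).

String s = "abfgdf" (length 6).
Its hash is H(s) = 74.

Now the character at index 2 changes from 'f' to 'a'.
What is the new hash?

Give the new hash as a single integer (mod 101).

val('f') = 6, val('a') = 1
Position k = 2, exponent = n-1-k = 3
B^3 mod M = 5^3 mod 101 = 24
Delta = (1 - 6) * 24 mod 101 = 82
New hash = (74 + 82) mod 101 = 55

Answer: 55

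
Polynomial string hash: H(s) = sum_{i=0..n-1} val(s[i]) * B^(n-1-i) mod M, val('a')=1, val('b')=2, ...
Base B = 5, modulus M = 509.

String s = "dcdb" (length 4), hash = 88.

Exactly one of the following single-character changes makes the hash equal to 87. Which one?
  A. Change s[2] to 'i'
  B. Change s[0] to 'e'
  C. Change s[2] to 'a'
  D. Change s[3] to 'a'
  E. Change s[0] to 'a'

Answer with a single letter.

Answer: D

Derivation:
Option A: s[2]='d'->'i', delta=(9-4)*5^1 mod 509 = 25, hash=88+25 mod 509 = 113
Option B: s[0]='d'->'e', delta=(5-4)*5^3 mod 509 = 125, hash=88+125 mod 509 = 213
Option C: s[2]='d'->'a', delta=(1-4)*5^1 mod 509 = 494, hash=88+494 mod 509 = 73
Option D: s[3]='b'->'a', delta=(1-2)*5^0 mod 509 = 508, hash=88+508 mod 509 = 87 <-- target
Option E: s[0]='d'->'a', delta=(1-4)*5^3 mod 509 = 134, hash=88+134 mod 509 = 222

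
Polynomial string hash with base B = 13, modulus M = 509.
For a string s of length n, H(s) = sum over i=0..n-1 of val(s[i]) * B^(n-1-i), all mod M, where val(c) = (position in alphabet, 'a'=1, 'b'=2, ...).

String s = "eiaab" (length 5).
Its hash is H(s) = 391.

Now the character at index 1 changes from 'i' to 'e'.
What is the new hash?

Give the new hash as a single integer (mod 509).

val('i') = 9, val('e') = 5
Position k = 1, exponent = n-1-k = 3
B^3 mod M = 13^3 mod 509 = 161
Delta = (5 - 9) * 161 mod 509 = 374
New hash = (391 + 374) mod 509 = 256

Answer: 256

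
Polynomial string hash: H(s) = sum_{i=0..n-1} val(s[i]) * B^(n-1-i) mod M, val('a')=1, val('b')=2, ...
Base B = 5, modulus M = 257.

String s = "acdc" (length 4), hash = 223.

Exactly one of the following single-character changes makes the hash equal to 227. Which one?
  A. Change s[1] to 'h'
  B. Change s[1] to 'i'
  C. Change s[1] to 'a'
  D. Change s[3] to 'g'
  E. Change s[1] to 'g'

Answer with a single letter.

Answer: D

Derivation:
Option A: s[1]='c'->'h', delta=(8-3)*5^2 mod 257 = 125, hash=223+125 mod 257 = 91
Option B: s[1]='c'->'i', delta=(9-3)*5^2 mod 257 = 150, hash=223+150 mod 257 = 116
Option C: s[1]='c'->'a', delta=(1-3)*5^2 mod 257 = 207, hash=223+207 mod 257 = 173
Option D: s[3]='c'->'g', delta=(7-3)*5^0 mod 257 = 4, hash=223+4 mod 257 = 227 <-- target
Option E: s[1]='c'->'g', delta=(7-3)*5^2 mod 257 = 100, hash=223+100 mod 257 = 66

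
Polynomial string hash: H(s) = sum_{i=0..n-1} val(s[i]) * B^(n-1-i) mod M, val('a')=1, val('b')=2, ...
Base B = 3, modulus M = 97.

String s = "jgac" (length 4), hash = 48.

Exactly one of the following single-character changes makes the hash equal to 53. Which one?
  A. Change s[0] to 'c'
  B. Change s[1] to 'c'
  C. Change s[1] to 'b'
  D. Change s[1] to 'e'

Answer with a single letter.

Answer: A

Derivation:
Option A: s[0]='j'->'c', delta=(3-10)*3^3 mod 97 = 5, hash=48+5 mod 97 = 53 <-- target
Option B: s[1]='g'->'c', delta=(3-7)*3^2 mod 97 = 61, hash=48+61 mod 97 = 12
Option C: s[1]='g'->'b', delta=(2-7)*3^2 mod 97 = 52, hash=48+52 mod 97 = 3
Option D: s[1]='g'->'e', delta=(5-7)*3^2 mod 97 = 79, hash=48+79 mod 97 = 30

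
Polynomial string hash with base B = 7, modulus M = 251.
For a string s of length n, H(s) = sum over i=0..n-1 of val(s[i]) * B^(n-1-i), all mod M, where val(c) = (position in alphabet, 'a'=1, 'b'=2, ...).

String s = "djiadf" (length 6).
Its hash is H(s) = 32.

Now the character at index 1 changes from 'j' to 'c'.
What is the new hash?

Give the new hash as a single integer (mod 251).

val('j') = 10, val('c') = 3
Position k = 1, exponent = n-1-k = 4
B^4 mod M = 7^4 mod 251 = 142
Delta = (3 - 10) * 142 mod 251 = 10
New hash = (32 + 10) mod 251 = 42

Answer: 42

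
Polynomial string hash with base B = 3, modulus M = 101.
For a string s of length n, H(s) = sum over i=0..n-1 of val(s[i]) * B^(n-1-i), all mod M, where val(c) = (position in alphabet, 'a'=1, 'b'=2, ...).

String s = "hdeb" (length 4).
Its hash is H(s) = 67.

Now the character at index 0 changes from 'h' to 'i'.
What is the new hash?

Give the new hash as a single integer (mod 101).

val('h') = 8, val('i') = 9
Position k = 0, exponent = n-1-k = 3
B^3 mod M = 3^3 mod 101 = 27
Delta = (9 - 8) * 27 mod 101 = 27
New hash = (67 + 27) mod 101 = 94

Answer: 94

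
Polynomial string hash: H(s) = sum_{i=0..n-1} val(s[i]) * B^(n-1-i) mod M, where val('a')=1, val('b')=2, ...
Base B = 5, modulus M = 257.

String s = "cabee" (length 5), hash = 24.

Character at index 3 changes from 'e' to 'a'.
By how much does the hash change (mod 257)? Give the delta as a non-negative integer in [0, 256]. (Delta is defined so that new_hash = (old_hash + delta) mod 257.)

Answer: 237

Derivation:
Delta formula: (val(new) - val(old)) * B^(n-1-k) mod M
  val('a') - val('e') = 1 - 5 = -4
  B^(n-1-k) = 5^1 mod 257 = 5
  Delta = -4 * 5 mod 257 = 237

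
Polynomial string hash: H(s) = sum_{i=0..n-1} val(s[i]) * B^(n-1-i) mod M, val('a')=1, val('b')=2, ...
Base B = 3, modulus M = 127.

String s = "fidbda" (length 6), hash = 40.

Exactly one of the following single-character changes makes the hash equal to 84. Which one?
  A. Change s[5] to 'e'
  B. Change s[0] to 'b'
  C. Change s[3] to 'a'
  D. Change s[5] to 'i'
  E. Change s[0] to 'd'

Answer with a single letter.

Answer: B

Derivation:
Option A: s[5]='a'->'e', delta=(5-1)*3^0 mod 127 = 4, hash=40+4 mod 127 = 44
Option B: s[0]='f'->'b', delta=(2-6)*3^5 mod 127 = 44, hash=40+44 mod 127 = 84 <-- target
Option C: s[3]='b'->'a', delta=(1-2)*3^2 mod 127 = 118, hash=40+118 mod 127 = 31
Option D: s[5]='a'->'i', delta=(9-1)*3^0 mod 127 = 8, hash=40+8 mod 127 = 48
Option E: s[0]='f'->'d', delta=(4-6)*3^5 mod 127 = 22, hash=40+22 mod 127 = 62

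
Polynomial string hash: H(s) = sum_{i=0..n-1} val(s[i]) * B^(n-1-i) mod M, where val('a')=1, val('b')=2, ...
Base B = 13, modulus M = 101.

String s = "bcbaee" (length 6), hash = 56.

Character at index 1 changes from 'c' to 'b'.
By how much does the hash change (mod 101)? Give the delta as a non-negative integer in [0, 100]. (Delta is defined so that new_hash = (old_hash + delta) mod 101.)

Delta formula: (val(new) - val(old)) * B^(n-1-k) mod M
  val('b') - val('c') = 2 - 3 = -1
  B^(n-1-k) = 13^4 mod 101 = 79
  Delta = -1 * 79 mod 101 = 22

Answer: 22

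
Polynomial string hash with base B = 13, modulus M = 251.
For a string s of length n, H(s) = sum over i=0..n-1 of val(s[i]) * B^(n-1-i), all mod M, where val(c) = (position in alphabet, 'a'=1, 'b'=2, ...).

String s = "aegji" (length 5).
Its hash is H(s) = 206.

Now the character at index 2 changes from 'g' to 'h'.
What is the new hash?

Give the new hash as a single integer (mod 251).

Answer: 124

Derivation:
val('g') = 7, val('h') = 8
Position k = 2, exponent = n-1-k = 2
B^2 mod M = 13^2 mod 251 = 169
Delta = (8 - 7) * 169 mod 251 = 169
New hash = (206 + 169) mod 251 = 124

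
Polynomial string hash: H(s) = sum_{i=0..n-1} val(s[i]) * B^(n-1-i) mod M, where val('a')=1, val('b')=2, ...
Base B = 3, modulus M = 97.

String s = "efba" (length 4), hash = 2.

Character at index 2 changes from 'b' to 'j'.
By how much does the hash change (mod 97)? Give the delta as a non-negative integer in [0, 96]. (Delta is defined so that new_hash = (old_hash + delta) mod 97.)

Delta formula: (val(new) - val(old)) * B^(n-1-k) mod M
  val('j') - val('b') = 10 - 2 = 8
  B^(n-1-k) = 3^1 mod 97 = 3
  Delta = 8 * 3 mod 97 = 24

Answer: 24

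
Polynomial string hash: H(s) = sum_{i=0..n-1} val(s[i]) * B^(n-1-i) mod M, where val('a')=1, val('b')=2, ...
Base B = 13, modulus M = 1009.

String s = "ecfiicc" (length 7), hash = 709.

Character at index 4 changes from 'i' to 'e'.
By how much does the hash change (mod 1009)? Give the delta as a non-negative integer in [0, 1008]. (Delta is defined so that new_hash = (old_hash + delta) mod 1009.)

Delta formula: (val(new) - val(old)) * B^(n-1-k) mod M
  val('e') - val('i') = 5 - 9 = -4
  B^(n-1-k) = 13^2 mod 1009 = 169
  Delta = -4 * 169 mod 1009 = 333

Answer: 333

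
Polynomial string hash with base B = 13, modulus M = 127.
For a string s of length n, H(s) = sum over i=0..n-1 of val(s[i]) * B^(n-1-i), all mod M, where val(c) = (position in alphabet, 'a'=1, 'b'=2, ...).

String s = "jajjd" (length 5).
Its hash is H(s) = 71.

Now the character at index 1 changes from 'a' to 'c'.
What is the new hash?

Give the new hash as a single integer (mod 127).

val('a') = 1, val('c') = 3
Position k = 1, exponent = n-1-k = 3
B^3 mod M = 13^3 mod 127 = 38
Delta = (3 - 1) * 38 mod 127 = 76
New hash = (71 + 76) mod 127 = 20

Answer: 20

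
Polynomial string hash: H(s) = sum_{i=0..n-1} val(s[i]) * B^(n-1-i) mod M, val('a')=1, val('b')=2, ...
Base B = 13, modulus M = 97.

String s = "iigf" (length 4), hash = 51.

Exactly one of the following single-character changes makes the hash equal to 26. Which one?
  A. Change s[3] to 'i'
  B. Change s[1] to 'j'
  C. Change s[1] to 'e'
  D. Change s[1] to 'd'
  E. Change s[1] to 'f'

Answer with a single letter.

Option A: s[3]='f'->'i', delta=(9-6)*13^0 mod 97 = 3, hash=51+3 mod 97 = 54
Option B: s[1]='i'->'j', delta=(10-9)*13^2 mod 97 = 72, hash=51+72 mod 97 = 26 <-- target
Option C: s[1]='i'->'e', delta=(5-9)*13^2 mod 97 = 3, hash=51+3 mod 97 = 54
Option D: s[1]='i'->'d', delta=(4-9)*13^2 mod 97 = 28, hash=51+28 mod 97 = 79
Option E: s[1]='i'->'f', delta=(6-9)*13^2 mod 97 = 75, hash=51+75 mod 97 = 29

Answer: B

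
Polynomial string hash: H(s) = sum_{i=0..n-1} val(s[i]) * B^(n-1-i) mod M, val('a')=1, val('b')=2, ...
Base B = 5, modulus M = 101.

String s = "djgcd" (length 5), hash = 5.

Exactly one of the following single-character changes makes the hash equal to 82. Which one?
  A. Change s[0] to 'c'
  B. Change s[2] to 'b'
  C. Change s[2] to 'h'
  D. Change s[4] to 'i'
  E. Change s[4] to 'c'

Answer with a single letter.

Answer: B

Derivation:
Option A: s[0]='d'->'c', delta=(3-4)*5^4 mod 101 = 82, hash=5+82 mod 101 = 87
Option B: s[2]='g'->'b', delta=(2-7)*5^2 mod 101 = 77, hash=5+77 mod 101 = 82 <-- target
Option C: s[2]='g'->'h', delta=(8-7)*5^2 mod 101 = 25, hash=5+25 mod 101 = 30
Option D: s[4]='d'->'i', delta=(9-4)*5^0 mod 101 = 5, hash=5+5 mod 101 = 10
Option E: s[4]='d'->'c', delta=(3-4)*5^0 mod 101 = 100, hash=5+100 mod 101 = 4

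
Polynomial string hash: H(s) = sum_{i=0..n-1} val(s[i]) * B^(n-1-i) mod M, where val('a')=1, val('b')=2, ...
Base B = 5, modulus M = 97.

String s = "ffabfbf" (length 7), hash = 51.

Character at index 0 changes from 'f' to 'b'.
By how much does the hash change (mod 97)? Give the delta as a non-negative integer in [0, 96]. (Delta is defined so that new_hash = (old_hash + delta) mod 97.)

Delta formula: (val(new) - val(old)) * B^(n-1-k) mod M
  val('b') - val('f') = 2 - 6 = -4
  B^(n-1-k) = 5^6 mod 97 = 8
  Delta = -4 * 8 mod 97 = 65

Answer: 65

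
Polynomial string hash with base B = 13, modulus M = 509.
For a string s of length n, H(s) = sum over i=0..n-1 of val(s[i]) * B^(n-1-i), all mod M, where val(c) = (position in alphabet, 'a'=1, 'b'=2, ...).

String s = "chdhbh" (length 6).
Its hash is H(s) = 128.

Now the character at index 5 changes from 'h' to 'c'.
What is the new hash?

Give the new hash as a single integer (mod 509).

val('h') = 8, val('c') = 3
Position k = 5, exponent = n-1-k = 0
B^0 mod M = 13^0 mod 509 = 1
Delta = (3 - 8) * 1 mod 509 = 504
New hash = (128 + 504) mod 509 = 123

Answer: 123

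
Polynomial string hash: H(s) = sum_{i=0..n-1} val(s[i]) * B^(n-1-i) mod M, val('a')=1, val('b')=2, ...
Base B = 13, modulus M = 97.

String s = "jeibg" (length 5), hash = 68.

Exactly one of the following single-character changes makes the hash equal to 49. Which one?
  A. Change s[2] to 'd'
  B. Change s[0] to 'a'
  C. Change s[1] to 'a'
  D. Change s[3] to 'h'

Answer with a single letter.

Answer: D

Derivation:
Option A: s[2]='i'->'d', delta=(4-9)*13^2 mod 97 = 28, hash=68+28 mod 97 = 96
Option B: s[0]='j'->'a', delta=(1-10)*13^4 mod 97 = 1, hash=68+1 mod 97 = 69
Option C: s[1]='e'->'a', delta=(1-5)*13^3 mod 97 = 39, hash=68+39 mod 97 = 10
Option D: s[3]='b'->'h', delta=(8-2)*13^1 mod 97 = 78, hash=68+78 mod 97 = 49 <-- target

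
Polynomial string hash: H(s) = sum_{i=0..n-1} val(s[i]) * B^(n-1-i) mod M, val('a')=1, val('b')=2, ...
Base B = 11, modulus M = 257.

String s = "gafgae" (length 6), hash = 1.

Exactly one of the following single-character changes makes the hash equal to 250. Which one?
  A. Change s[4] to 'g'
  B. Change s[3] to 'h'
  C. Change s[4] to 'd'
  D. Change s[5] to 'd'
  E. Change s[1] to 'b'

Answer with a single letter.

Answer: E

Derivation:
Option A: s[4]='a'->'g', delta=(7-1)*11^1 mod 257 = 66, hash=1+66 mod 257 = 67
Option B: s[3]='g'->'h', delta=(8-7)*11^2 mod 257 = 121, hash=1+121 mod 257 = 122
Option C: s[4]='a'->'d', delta=(4-1)*11^1 mod 257 = 33, hash=1+33 mod 257 = 34
Option D: s[5]='e'->'d', delta=(4-5)*11^0 mod 257 = 256, hash=1+256 mod 257 = 0
Option E: s[1]='a'->'b', delta=(2-1)*11^4 mod 257 = 249, hash=1+249 mod 257 = 250 <-- target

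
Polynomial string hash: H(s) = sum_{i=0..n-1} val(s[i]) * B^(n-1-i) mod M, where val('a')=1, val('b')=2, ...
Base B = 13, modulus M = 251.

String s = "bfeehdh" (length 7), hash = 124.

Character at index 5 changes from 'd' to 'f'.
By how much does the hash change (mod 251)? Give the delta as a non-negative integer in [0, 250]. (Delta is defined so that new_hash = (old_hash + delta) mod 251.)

Delta formula: (val(new) - val(old)) * B^(n-1-k) mod M
  val('f') - val('d') = 6 - 4 = 2
  B^(n-1-k) = 13^1 mod 251 = 13
  Delta = 2 * 13 mod 251 = 26

Answer: 26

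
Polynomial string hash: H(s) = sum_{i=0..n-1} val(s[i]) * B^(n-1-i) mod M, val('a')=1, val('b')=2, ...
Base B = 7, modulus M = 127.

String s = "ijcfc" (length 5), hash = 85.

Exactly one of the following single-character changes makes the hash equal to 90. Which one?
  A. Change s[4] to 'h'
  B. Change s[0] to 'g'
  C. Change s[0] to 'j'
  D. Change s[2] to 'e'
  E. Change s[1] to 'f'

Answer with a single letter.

Answer: A

Derivation:
Option A: s[4]='c'->'h', delta=(8-3)*7^0 mod 127 = 5, hash=85+5 mod 127 = 90 <-- target
Option B: s[0]='i'->'g', delta=(7-9)*7^4 mod 127 = 24, hash=85+24 mod 127 = 109
Option C: s[0]='i'->'j', delta=(10-9)*7^4 mod 127 = 115, hash=85+115 mod 127 = 73
Option D: s[2]='c'->'e', delta=(5-3)*7^2 mod 127 = 98, hash=85+98 mod 127 = 56
Option E: s[1]='j'->'f', delta=(6-10)*7^3 mod 127 = 25, hash=85+25 mod 127 = 110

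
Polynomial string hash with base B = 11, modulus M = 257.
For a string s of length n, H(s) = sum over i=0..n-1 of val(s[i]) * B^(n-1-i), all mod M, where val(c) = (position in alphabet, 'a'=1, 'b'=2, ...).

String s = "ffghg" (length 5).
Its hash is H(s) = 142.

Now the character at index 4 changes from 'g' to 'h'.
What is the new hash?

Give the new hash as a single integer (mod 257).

Answer: 143

Derivation:
val('g') = 7, val('h') = 8
Position k = 4, exponent = n-1-k = 0
B^0 mod M = 11^0 mod 257 = 1
Delta = (8 - 7) * 1 mod 257 = 1
New hash = (142 + 1) mod 257 = 143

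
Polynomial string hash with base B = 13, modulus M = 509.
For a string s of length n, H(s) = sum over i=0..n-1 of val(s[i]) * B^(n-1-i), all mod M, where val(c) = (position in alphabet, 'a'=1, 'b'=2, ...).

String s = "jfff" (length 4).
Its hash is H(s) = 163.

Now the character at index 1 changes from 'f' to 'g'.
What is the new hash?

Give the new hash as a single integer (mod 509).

Answer: 332

Derivation:
val('f') = 6, val('g') = 7
Position k = 1, exponent = n-1-k = 2
B^2 mod M = 13^2 mod 509 = 169
Delta = (7 - 6) * 169 mod 509 = 169
New hash = (163 + 169) mod 509 = 332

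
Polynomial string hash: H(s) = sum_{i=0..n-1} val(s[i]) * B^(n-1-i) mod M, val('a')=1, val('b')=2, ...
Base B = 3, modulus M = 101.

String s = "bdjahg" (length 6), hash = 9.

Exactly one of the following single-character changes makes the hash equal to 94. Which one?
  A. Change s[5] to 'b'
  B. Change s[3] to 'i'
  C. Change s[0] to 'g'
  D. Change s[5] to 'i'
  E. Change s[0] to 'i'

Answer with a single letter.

Option A: s[5]='g'->'b', delta=(2-7)*3^0 mod 101 = 96, hash=9+96 mod 101 = 4
Option B: s[3]='a'->'i', delta=(9-1)*3^2 mod 101 = 72, hash=9+72 mod 101 = 81
Option C: s[0]='b'->'g', delta=(7-2)*3^5 mod 101 = 3, hash=9+3 mod 101 = 12
Option D: s[5]='g'->'i', delta=(9-7)*3^0 mod 101 = 2, hash=9+2 mod 101 = 11
Option E: s[0]='b'->'i', delta=(9-2)*3^5 mod 101 = 85, hash=9+85 mod 101 = 94 <-- target

Answer: E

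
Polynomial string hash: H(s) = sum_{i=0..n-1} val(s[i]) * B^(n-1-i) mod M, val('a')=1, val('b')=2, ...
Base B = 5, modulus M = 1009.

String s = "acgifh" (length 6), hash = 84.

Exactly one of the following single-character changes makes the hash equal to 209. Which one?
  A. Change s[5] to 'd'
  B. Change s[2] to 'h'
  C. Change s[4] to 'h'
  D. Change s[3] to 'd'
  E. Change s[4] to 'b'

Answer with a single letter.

Option A: s[5]='h'->'d', delta=(4-8)*5^0 mod 1009 = 1005, hash=84+1005 mod 1009 = 80
Option B: s[2]='g'->'h', delta=(8-7)*5^3 mod 1009 = 125, hash=84+125 mod 1009 = 209 <-- target
Option C: s[4]='f'->'h', delta=(8-6)*5^1 mod 1009 = 10, hash=84+10 mod 1009 = 94
Option D: s[3]='i'->'d', delta=(4-9)*5^2 mod 1009 = 884, hash=84+884 mod 1009 = 968
Option E: s[4]='f'->'b', delta=(2-6)*5^1 mod 1009 = 989, hash=84+989 mod 1009 = 64

Answer: B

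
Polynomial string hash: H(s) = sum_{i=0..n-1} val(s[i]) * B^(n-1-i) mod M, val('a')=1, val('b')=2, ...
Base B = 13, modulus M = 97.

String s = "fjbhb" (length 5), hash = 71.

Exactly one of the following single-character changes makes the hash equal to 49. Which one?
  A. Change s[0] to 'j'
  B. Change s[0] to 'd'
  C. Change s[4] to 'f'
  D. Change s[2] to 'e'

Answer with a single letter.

Answer: A

Derivation:
Option A: s[0]='f'->'j', delta=(10-6)*13^4 mod 97 = 75, hash=71+75 mod 97 = 49 <-- target
Option B: s[0]='f'->'d', delta=(4-6)*13^4 mod 97 = 11, hash=71+11 mod 97 = 82
Option C: s[4]='b'->'f', delta=(6-2)*13^0 mod 97 = 4, hash=71+4 mod 97 = 75
Option D: s[2]='b'->'e', delta=(5-2)*13^2 mod 97 = 22, hash=71+22 mod 97 = 93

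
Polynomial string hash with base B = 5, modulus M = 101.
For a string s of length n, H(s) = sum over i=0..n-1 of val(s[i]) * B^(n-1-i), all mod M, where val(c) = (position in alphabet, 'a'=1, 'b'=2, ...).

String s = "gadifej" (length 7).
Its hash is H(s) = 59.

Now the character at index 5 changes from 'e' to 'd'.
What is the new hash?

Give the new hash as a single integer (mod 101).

Answer: 54

Derivation:
val('e') = 5, val('d') = 4
Position k = 5, exponent = n-1-k = 1
B^1 mod M = 5^1 mod 101 = 5
Delta = (4 - 5) * 5 mod 101 = 96
New hash = (59 + 96) mod 101 = 54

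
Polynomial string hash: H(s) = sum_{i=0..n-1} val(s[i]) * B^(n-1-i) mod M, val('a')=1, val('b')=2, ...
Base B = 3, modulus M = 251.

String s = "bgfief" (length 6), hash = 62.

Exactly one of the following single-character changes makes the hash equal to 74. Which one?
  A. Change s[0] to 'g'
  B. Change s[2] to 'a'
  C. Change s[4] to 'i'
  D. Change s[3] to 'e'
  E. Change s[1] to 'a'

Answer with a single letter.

Answer: C

Derivation:
Option A: s[0]='b'->'g', delta=(7-2)*3^5 mod 251 = 211, hash=62+211 mod 251 = 22
Option B: s[2]='f'->'a', delta=(1-6)*3^3 mod 251 = 116, hash=62+116 mod 251 = 178
Option C: s[4]='e'->'i', delta=(9-5)*3^1 mod 251 = 12, hash=62+12 mod 251 = 74 <-- target
Option D: s[3]='i'->'e', delta=(5-9)*3^2 mod 251 = 215, hash=62+215 mod 251 = 26
Option E: s[1]='g'->'a', delta=(1-7)*3^4 mod 251 = 16, hash=62+16 mod 251 = 78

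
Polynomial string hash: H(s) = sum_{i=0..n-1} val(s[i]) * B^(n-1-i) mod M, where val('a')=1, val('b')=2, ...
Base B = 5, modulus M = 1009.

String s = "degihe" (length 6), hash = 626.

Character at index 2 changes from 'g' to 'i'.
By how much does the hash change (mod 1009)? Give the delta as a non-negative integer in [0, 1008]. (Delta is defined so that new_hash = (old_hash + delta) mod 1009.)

Answer: 250

Derivation:
Delta formula: (val(new) - val(old)) * B^(n-1-k) mod M
  val('i') - val('g') = 9 - 7 = 2
  B^(n-1-k) = 5^3 mod 1009 = 125
  Delta = 2 * 125 mod 1009 = 250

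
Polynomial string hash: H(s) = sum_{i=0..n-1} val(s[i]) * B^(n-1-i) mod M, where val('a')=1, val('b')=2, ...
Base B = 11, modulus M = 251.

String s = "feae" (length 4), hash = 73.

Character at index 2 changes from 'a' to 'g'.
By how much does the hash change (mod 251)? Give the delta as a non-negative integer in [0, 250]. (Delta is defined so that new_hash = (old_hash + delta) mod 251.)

Answer: 66

Derivation:
Delta formula: (val(new) - val(old)) * B^(n-1-k) mod M
  val('g') - val('a') = 7 - 1 = 6
  B^(n-1-k) = 11^1 mod 251 = 11
  Delta = 6 * 11 mod 251 = 66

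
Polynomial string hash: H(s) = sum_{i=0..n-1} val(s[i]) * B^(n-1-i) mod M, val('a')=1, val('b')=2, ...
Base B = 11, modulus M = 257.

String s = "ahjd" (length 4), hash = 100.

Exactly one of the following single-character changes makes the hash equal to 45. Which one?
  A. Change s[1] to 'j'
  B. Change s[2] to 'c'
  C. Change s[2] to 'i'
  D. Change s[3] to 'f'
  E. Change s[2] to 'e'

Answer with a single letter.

Option A: s[1]='h'->'j', delta=(10-8)*11^2 mod 257 = 242, hash=100+242 mod 257 = 85
Option B: s[2]='j'->'c', delta=(3-10)*11^1 mod 257 = 180, hash=100+180 mod 257 = 23
Option C: s[2]='j'->'i', delta=(9-10)*11^1 mod 257 = 246, hash=100+246 mod 257 = 89
Option D: s[3]='d'->'f', delta=(6-4)*11^0 mod 257 = 2, hash=100+2 mod 257 = 102
Option E: s[2]='j'->'e', delta=(5-10)*11^1 mod 257 = 202, hash=100+202 mod 257 = 45 <-- target

Answer: E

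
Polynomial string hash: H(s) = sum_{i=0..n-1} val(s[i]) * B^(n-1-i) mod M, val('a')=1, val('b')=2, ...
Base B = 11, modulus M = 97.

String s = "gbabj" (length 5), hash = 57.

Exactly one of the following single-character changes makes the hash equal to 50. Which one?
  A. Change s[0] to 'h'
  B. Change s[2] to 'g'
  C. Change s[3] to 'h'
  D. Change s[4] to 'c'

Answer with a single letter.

Answer: D

Derivation:
Option A: s[0]='g'->'h', delta=(8-7)*11^4 mod 97 = 91, hash=57+91 mod 97 = 51
Option B: s[2]='a'->'g', delta=(7-1)*11^2 mod 97 = 47, hash=57+47 mod 97 = 7
Option C: s[3]='b'->'h', delta=(8-2)*11^1 mod 97 = 66, hash=57+66 mod 97 = 26
Option D: s[4]='j'->'c', delta=(3-10)*11^0 mod 97 = 90, hash=57+90 mod 97 = 50 <-- target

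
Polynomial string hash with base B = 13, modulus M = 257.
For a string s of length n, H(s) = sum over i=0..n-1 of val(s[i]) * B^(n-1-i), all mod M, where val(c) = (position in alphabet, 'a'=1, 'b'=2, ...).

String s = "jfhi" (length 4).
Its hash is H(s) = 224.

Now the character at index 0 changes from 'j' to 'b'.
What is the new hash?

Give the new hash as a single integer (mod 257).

val('j') = 10, val('b') = 2
Position k = 0, exponent = n-1-k = 3
B^3 mod M = 13^3 mod 257 = 141
Delta = (2 - 10) * 141 mod 257 = 157
New hash = (224 + 157) mod 257 = 124

Answer: 124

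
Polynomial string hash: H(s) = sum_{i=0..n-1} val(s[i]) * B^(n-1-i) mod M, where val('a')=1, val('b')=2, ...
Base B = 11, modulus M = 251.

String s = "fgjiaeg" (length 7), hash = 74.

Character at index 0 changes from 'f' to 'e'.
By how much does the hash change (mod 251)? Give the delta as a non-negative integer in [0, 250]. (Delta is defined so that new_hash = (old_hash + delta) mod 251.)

Answer: 248

Derivation:
Delta formula: (val(new) - val(old)) * B^(n-1-k) mod M
  val('e') - val('f') = 5 - 6 = -1
  B^(n-1-k) = 11^6 mod 251 = 3
  Delta = -1 * 3 mod 251 = 248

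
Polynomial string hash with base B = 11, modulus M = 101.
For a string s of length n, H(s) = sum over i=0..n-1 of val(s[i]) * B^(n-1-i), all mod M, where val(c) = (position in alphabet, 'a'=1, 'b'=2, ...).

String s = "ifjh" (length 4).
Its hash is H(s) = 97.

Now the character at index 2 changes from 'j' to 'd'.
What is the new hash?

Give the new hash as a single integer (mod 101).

val('j') = 10, val('d') = 4
Position k = 2, exponent = n-1-k = 1
B^1 mod M = 11^1 mod 101 = 11
Delta = (4 - 10) * 11 mod 101 = 35
New hash = (97 + 35) mod 101 = 31

Answer: 31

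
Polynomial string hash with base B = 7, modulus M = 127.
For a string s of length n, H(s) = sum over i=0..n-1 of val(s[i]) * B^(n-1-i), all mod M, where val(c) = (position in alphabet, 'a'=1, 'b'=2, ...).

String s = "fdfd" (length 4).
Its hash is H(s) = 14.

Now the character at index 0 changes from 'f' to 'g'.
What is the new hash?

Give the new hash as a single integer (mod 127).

Answer: 103

Derivation:
val('f') = 6, val('g') = 7
Position k = 0, exponent = n-1-k = 3
B^3 mod M = 7^3 mod 127 = 89
Delta = (7 - 6) * 89 mod 127 = 89
New hash = (14 + 89) mod 127 = 103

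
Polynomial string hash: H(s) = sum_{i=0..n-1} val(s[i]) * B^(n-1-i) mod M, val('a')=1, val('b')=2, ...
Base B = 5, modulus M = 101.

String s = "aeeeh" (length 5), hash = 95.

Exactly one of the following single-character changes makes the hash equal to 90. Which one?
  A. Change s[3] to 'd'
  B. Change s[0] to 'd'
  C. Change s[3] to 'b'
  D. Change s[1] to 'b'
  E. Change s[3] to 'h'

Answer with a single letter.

Answer: A

Derivation:
Option A: s[3]='e'->'d', delta=(4-5)*5^1 mod 101 = 96, hash=95+96 mod 101 = 90 <-- target
Option B: s[0]='a'->'d', delta=(4-1)*5^4 mod 101 = 57, hash=95+57 mod 101 = 51
Option C: s[3]='e'->'b', delta=(2-5)*5^1 mod 101 = 86, hash=95+86 mod 101 = 80
Option D: s[1]='e'->'b', delta=(2-5)*5^3 mod 101 = 29, hash=95+29 mod 101 = 23
Option E: s[3]='e'->'h', delta=(8-5)*5^1 mod 101 = 15, hash=95+15 mod 101 = 9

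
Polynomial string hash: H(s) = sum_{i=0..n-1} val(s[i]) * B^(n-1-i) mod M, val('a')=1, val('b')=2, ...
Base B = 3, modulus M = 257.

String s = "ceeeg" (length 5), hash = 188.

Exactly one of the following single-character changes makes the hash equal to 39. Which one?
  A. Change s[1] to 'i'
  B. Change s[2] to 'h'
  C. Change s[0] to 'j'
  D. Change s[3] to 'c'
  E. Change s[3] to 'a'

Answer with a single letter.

Answer: A

Derivation:
Option A: s[1]='e'->'i', delta=(9-5)*3^3 mod 257 = 108, hash=188+108 mod 257 = 39 <-- target
Option B: s[2]='e'->'h', delta=(8-5)*3^2 mod 257 = 27, hash=188+27 mod 257 = 215
Option C: s[0]='c'->'j', delta=(10-3)*3^4 mod 257 = 53, hash=188+53 mod 257 = 241
Option D: s[3]='e'->'c', delta=(3-5)*3^1 mod 257 = 251, hash=188+251 mod 257 = 182
Option E: s[3]='e'->'a', delta=(1-5)*3^1 mod 257 = 245, hash=188+245 mod 257 = 176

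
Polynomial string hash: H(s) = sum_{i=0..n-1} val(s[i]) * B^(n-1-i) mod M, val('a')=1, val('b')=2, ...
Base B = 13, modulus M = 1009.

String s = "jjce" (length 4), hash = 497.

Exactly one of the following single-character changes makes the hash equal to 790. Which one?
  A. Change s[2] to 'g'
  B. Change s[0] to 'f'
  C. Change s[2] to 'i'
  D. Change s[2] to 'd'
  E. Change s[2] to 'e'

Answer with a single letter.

Answer: B

Derivation:
Option A: s[2]='c'->'g', delta=(7-3)*13^1 mod 1009 = 52, hash=497+52 mod 1009 = 549
Option B: s[0]='j'->'f', delta=(6-10)*13^3 mod 1009 = 293, hash=497+293 mod 1009 = 790 <-- target
Option C: s[2]='c'->'i', delta=(9-3)*13^1 mod 1009 = 78, hash=497+78 mod 1009 = 575
Option D: s[2]='c'->'d', delta=(4-3)*13^1 mod 1009 = 13, hash=497+13 mod 1009 = 510
Option E: s[2]='c'->'e', delta=(5-3)*13^1 mod 1009 = 26, hash=497+26 mod 1009 = 523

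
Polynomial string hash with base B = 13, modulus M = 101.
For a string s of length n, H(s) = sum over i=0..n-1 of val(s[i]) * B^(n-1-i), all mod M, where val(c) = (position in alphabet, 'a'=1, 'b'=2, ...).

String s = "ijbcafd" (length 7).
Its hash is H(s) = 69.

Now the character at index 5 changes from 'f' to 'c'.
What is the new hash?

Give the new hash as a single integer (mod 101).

Answer: 30

Derivation:
val('f') = 6, val('c') = 3
Position k = 5, exponent = n-1-k = 1
B^1 mod M = 13^1 mod 101 = 13
Delta = (3 - 6) * 13 mod 101 = 62
New hash = (69 + 62) mod 101 = 30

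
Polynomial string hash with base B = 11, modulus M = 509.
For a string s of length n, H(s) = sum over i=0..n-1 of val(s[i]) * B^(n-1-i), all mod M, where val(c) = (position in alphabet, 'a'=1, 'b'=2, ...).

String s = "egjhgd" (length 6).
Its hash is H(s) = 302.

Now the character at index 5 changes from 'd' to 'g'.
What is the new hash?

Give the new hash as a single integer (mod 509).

Answer: 305

Derivation:
val('d') = 4, val('g') = 7
Position k = 5, exponent = n-1-k = 0
B^0 mod M = 11^0 mod 509 = 1
Delta = (7 - 4) * 1 mod 509 = 3
New hash = (302 + 3) mod 509 = 305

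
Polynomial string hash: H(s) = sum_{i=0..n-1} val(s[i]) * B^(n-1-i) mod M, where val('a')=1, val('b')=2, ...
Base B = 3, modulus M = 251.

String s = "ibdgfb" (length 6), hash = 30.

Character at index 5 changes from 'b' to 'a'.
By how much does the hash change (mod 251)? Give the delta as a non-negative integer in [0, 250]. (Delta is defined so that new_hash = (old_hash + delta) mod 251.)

Delta formula: (val(new) - val(old)) * B^(n-1-k) mod M
  val('a') - val('b') = 1 - 2 = -1
  B^(n-1-k) = 3^0 mod 251 = 1
  Delta = -1 * 1 mod 251 = 250

Answer: 250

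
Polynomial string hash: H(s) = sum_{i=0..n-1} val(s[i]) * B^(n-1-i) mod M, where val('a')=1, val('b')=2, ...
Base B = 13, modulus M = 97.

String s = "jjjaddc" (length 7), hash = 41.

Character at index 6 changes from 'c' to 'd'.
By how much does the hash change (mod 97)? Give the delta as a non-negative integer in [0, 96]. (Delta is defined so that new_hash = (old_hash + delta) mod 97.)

Answer: 1

Derivation:
Delta formula: (val(new) - val(old)) * B^(n-1-k) mod M
  val('d') - val('c') = 4 - 3 = 1
  B^(n-1-k) = 13^0 mod 97 = 1
  Delta = 1 * 1 mod 97 = 1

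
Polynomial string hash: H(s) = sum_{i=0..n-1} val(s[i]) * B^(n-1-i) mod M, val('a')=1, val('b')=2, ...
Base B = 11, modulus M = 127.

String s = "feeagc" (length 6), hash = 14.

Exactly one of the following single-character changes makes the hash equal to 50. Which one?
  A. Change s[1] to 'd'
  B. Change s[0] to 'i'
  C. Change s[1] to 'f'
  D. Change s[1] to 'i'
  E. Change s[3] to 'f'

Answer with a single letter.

Answer: C

Derivation:
Option A: s[1]='e'->'d', delta=(4-5)*11^4 mod 127 = 91, hash=14+91 mod 127 = 105
Option B: s[0]='f'->'i', delta=(9-6)*11^5 mod 127 = 45, hash=14+45 mod 127 = 59
Option C: s[1]='e'->'f', delta=(6-5)*11^4 mod 127 = 36, hash=14+36 mod 127 = 50 <-- target
Option D: s[1]='e'->'i', delta=(9-5)*11^4 mod 127 = 17, hash=14+17 mod 127 = 31
Option E: s[3]='a'->'f', delta=(6-1)*11^2 mod 127 = 97, hash=14+97 mod 127 = 111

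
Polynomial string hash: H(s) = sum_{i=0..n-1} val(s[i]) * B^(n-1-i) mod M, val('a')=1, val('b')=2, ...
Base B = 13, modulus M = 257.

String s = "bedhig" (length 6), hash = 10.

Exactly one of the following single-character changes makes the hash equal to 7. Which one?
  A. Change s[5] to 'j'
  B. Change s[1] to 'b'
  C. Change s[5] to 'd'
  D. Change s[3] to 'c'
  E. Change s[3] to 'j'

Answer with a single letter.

Option A: s[5]='g'->'j', delta=(10-7)*13^0 mod 257 = 3, hash=10+3 mod 257 = 13
Option B: s[1]='e'->'b', delta=(2-5)*13^4 mod 257 = 155, hash=10+155 mod 257 = 165
Option C: s[5]='g'->'d', delta=(4-7)*13^0 mod 257 = 254, hash=10+254 mod 257 = 7 <-- target
Option D: s[3]='h'->'c', delta=(3-8)*13^2 mod 257 = 183, hash=10+183 mod 257 = 193
Option E: s[3]='h'->'j', delta=(10-8)*13^2 mod 257 = 81, hash=10+81 mod 257 = 91

Answer: C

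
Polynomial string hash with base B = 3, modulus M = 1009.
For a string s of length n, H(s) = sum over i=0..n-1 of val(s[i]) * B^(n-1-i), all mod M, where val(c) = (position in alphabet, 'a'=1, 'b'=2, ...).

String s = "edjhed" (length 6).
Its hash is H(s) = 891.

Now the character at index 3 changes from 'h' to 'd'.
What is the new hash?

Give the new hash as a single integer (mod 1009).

Answer: 855

Derivation:
val('h') = 8, val('d') = 4
Position k = 3, exponent = n-1-k = 2
B^2 mod M = 3^2 mod 1009 = 9
Delta = (4 - 8) * 9 mod 1009 = 973
New hash = (891 + 973) mod 1009 = 855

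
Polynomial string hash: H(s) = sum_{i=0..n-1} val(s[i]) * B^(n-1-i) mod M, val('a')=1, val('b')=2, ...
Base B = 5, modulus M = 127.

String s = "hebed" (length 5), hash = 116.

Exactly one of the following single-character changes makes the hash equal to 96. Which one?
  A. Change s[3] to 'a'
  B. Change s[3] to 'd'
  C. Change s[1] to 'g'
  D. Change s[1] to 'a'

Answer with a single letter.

Option A: s[3]='e'->'a', delta=(1-5)*5^1 mod 127 = 107, hash=116+107 mod 127 = 96 <-- target
Option B: s[3]='e'->'d', delta=(4-5)*5^1 mod 127 = 122, hash=116+122 mod 127 = 111
Option C: s[1]='e'->'g', delta=(7-5)*5^3 mod 127 = 123, hash=116+123 mod 127 = 112
Option D: s[1]='e'->'a', delta=(1-5)*5^3 mod 127 = 8, hash=116+8 mod 127 = 124

Answer: A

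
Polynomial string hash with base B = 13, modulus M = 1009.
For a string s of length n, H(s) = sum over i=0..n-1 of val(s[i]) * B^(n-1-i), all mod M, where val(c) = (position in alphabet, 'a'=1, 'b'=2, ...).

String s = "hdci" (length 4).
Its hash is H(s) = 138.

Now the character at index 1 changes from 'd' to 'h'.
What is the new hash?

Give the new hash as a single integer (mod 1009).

val('d') = 4, val('h') = 8
Position k = 1, exponent = n-1-k = 2
B^2 mod M = 13^2 mod 1009 = 169
Delta = (8 - 4) * 169 mod 1009 = 676
New hash = (138 + 676) mod 1009 = 814

Answer: 814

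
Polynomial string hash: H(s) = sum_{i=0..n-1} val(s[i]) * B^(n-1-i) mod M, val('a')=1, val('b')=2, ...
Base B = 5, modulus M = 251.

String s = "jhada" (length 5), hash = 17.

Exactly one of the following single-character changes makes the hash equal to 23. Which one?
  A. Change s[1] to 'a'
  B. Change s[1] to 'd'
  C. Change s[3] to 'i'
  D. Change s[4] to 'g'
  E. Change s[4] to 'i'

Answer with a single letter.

Answer: D

Derivation:
Option A: s[1]='h'->'a', delta=(1-8)*5^3 mod 251 = 129, hash=17+129 mod 251 = 146
Option B: s[1]='h'->'d', delta=(4-8)*5^3 mod 251 = 2, hash=17+2 mod 251 = 19
Option C: s[3]='d'->'i', delta=(9-4)*5^1 mod 251 = 25, hash=17+25 mod 251 = 42
Option D: s[4]='a'->'g', delta=(7-1)*5^0 mod 251 = 6, hash=17+6 mod 251 = 23 <-- target
Option E: s[4]='a'->'i', delta=(9-1)*5^0 mod 251 = 8, hash=17+8 mod 251 = 25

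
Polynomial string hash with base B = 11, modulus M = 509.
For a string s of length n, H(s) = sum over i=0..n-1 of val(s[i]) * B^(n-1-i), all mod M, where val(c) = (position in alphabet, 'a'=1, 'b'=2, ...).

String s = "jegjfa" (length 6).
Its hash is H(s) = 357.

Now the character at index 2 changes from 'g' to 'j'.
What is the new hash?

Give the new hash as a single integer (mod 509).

Answer: 278

Derivation:
val('g') = 7, val('j') = 10
Position k = 2, exponent = n-1-k = 3
B^3 mod M = 11^3 mod 509 = 313
Delta = (10 - 7) * 313 mod 509 = 430
New hash = (357 + 430) mod 509 = 278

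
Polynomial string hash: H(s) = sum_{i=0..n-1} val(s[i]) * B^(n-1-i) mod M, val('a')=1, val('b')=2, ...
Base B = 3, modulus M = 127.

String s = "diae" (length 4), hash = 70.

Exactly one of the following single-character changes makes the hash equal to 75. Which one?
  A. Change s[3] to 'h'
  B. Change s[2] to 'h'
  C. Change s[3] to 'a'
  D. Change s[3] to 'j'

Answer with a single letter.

Option A: s[3]='e'->'h', delta=(8-5)*3^0 mod 127 = 3, hash=70+3 mod 127 = 73
Option B: s[2]='a'->'h', delta=(8-1)*3^1 mod 127 = 21, hash=70+21 mod 127 = 91
Option C: s[3]='e'->'a', delta=(1-5)*3^0 mod 127 = 123, hash=70+123 mod 127 = 66
Option D: s[3]='e'->'j', delta=(10-5)*3^0 mod 127 = 5, hash=70+5 mod 127 = 75 <-- target

Answer: D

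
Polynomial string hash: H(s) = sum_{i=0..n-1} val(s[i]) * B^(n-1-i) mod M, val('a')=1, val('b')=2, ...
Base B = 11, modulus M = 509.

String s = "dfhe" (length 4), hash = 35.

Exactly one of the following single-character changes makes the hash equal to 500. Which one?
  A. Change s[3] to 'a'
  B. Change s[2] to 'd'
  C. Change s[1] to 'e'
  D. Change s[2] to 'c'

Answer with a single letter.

Option A: s[3]='e'->'a', delta=(1-5)*11^0 mod 509 = 505, hash=35+505 mod 509 = 31
Option B: s[2]='h'->'d', delta=(4-8)*11^1 mod 509 = 465, hash=35+465 mod 509 = 500 <-- target
Option C: s[1]='f'->'e', delta=(5-6)*11^2 mod 509 = 388, hash=35+388 mod 509 = 423
Option D: s[2]='h'->'c', delta=(3-8)*11^1 mod 509 = 454, hash=35+454 mod 509 = 489

Answer: B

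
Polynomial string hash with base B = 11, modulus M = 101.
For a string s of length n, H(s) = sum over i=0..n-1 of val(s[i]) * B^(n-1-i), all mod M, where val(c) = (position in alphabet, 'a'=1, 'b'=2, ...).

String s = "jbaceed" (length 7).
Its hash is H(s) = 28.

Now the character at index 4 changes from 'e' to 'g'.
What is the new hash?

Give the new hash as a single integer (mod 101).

Answer: 68

Derivation:
val('e') = 5, val('g') = 7
Position k = 4, exponent = n-1-k = 2
B^2 mod M = 11^2 mod 101 = 20
Delta = (7 - 5) * 20 mod 101 = 40
New hash = (28 + 40) mod 101 = 68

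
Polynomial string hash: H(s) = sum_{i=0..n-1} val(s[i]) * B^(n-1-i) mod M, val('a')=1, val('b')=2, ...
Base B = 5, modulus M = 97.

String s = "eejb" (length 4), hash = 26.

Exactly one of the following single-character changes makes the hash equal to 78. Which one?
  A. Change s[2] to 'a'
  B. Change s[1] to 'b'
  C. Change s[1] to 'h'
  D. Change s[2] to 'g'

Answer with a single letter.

Option A: s[2]='j'->'a', delta=(1-10)*5^1 mod 97 = 52, hash=26+52 mod 97 = 78 <-- target
Option B: s[1]='e'->'b', delta=(2-5)*5^2 mod 97 = 22, hash=26+22 mod 97 = 48
Option C: s[1]='e'->'h', delta=(8-5)*5^2 mod 97 = 75, hash=26+75 mod 97 = 4
Option D: s[2]='j'->'g', delta=(7-10)*5^1 mod 97 = 82, hash=26+82 mod 97 = 11

Answer: A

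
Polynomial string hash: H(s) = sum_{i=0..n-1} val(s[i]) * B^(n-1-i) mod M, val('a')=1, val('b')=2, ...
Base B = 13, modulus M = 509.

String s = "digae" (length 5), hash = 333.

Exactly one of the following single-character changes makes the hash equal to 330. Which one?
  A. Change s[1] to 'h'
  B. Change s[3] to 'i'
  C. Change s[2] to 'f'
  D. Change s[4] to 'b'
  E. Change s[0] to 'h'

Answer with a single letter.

Answer: D

Derivation:
Option A: s[1]='i'->'h', delta=(8-9)*13^3 mod 509 = 348, hash=333+348 mod 509 = 172
Option B: s[3]='a'->'i', delta=(9-1)*13^1 mod 509 = 104, hash=333+104 mod 509 = 437
Option C: s[2]='g'->'f', delta=(6-7)*13^2 mod 509 = 340, hash=333+340 mod 509 = 164
Option D: s[4]='e'->'b', delta=(2-5)*13^0 mod 509 = 506, hash=333+506 mod 509 = 330 <-- target
Option E: s[0]='d'->'h', delta=(8-4)*13^4 mod 509 = 228, hash=333+228 mod 509 = 52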